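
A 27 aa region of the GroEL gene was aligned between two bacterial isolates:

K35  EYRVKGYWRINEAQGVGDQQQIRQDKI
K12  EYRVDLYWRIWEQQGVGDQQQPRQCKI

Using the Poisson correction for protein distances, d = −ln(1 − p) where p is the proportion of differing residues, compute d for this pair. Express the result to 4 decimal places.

0.2513

The sequences differ at positions 5 (K/D), 6 (G/L), 11 (N/W), 13 (A/Q), 22 (I/P), 25 (D/C).
p = 6/27 = 0.222222.
d = −ln(1 − 0.222222) = −ln(0.777778) = 0.2513.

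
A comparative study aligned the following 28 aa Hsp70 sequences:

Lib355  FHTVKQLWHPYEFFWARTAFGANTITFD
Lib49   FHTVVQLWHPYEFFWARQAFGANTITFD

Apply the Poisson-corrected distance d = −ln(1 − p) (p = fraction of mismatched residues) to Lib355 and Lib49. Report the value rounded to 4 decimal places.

0.0741

Differing sites — 5:K/V; 18:T/Q.
p = 2/28 = 0.071429.
d = −ln(1 − 0.071429) = −ln(0.928571) = 0.0741.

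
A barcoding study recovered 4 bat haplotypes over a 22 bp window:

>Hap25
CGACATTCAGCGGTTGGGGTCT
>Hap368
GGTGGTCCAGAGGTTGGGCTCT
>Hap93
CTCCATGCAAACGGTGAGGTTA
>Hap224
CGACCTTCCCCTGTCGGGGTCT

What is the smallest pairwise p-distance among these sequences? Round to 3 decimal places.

0.227

Pairwise Hamming distances:
  Hap25 vs Hap368: 7
  Hap25 vs Hap93: 10
  Hap25 vs Hap224: 5
  Hap368 vs Hap93: 13
  Hap368 vs Hap224: 11
  Hap93 vs Hap224: 13
The smallest is 5 mismatches, between Hap25 and Hap224; p = 5/22 = 0.227.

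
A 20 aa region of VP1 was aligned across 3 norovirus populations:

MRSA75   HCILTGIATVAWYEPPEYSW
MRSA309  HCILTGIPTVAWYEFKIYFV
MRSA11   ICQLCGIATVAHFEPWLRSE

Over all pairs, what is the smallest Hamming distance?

Pairwise Hamming distances:
  MRSA75 vs MRSA309: 6
  MRSA75 vs MRSA11: 9
  MRSA309 vs MRSA11: 12
The smallest is 6, between MRSA75 and MRSA309.

6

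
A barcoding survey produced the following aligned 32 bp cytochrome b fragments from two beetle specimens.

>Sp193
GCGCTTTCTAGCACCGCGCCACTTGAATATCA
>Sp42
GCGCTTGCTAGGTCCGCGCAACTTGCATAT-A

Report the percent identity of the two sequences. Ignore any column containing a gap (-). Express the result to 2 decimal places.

Excluding the 1 gap column leaves 31 comparable sites.
The sequences differ at positions 7 (T/G), 12 (C/G), 13 (A/T), 20 (C/A), 26 (A/C).
26 of the 31 comparable sites match, so the percent identity is 26/31 × 100 = 83.87%.

83.87%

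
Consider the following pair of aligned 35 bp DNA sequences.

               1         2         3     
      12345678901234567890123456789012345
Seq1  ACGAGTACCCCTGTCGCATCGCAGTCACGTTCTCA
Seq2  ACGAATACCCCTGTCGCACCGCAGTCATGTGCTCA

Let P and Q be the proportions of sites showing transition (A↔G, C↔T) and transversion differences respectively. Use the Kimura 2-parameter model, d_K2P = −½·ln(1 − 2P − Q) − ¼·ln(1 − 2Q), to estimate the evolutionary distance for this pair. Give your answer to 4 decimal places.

0.1263

The sequences differ at positions 5 (G/A, transition), 19 (T/C, transition), 28 (C/T, transition), 31 (T/G, transversion).
Of the 4 differences, 3 transitions and 1 transversion over 35 sites: P = 3/35 = 0.085714, Q = 1/35 = 0.028571.
d = −0.5·ln(0.800001) − 0.25·ln(0.942858) = −0.5·(-0.223142) − 0.25·(-0.058840) = 0.1263.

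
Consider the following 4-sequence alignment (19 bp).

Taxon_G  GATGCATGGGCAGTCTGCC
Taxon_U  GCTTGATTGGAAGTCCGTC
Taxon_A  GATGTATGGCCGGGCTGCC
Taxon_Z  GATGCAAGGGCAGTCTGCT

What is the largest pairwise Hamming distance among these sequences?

10

Pairwise Hamming distances:
  Taxon_G vs Taxon_U: 7
  Taxon_G vs Taxon_A: 4
  Taxon_G vs Taxon_Z: 2
  Taxon_U vs Taxon_A: 10
  Taxon_U vs Taxon_Z: 9
  Taxon_A vs Taxon_Z: 6
The largest is 10, between Taxon_U and Taxon_A.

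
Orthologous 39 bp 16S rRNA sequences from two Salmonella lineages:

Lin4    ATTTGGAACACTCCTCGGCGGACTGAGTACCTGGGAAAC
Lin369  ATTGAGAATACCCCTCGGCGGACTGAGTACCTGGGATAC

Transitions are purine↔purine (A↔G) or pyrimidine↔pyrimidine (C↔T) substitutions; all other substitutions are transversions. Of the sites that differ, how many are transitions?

3

Mismatches occur at site 4 (T/G, transversion), site 5 (G/A, transition), site 9 (C/T, transition), site 12 (T/C, transition), site 37 (A/T, transversion).
Of the 5 differences, 3 transitions and 2 transversions, so the answer is 3.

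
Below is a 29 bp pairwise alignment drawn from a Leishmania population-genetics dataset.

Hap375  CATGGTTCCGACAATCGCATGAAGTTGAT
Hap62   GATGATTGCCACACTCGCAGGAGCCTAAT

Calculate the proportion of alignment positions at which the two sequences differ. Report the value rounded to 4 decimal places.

0.3448

Mismatches occur at site 1 (C↔G), site 5 (G↔A), site 8 (C↔G), site 10 (G↔C), site 14 (A↔C), site 20 (T↔G), site 23 (A↔G), site 24 (G↔C), site 25 (T↔C), site 27 (G↔A).
There are 10 differences over 29 sites, so p = 10/29 = 0.3448.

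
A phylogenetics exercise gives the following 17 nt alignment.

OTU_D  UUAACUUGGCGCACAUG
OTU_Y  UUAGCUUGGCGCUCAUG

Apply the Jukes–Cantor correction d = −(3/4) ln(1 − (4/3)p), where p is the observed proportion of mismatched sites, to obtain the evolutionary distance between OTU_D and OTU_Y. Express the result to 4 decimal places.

0.1280

The sequences differ at positions 4 (A/G), 13 (A/U).
p = 2/17 = 0.117647.
d = −0.75 · ln(1 − (4/3)·0.117647) = −0.75 · ln(0.843137) = −0.75 · (-0.170626) = 0.1280.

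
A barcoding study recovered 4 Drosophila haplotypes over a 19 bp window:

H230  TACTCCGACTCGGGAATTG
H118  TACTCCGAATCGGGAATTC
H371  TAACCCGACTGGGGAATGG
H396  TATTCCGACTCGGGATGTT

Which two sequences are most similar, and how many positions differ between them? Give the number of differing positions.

2

Pairwise Hamming distances:
  H230 vs H118: 2
  H230 vs H371: 4
  H230 vs H396: 4
  H118 vs H371: 6
  H118 vs H396: 5
  H371 vs H396: 7
The smallest is 2, between H230 and H118.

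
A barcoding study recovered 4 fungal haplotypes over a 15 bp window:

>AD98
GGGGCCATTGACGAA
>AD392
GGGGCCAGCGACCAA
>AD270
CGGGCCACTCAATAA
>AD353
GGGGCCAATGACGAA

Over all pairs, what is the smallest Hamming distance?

Pairwise Hamming distances:
  AD98 vs AD392: 3
  AD98 vs AD270: 5
  AD98 vs AD353: 1
  AD392 vs AD270: 6
  AD392 vs AD353: 3
  AD270 vs AD353: 5
The smallest is 1, between AD98 and AD353.

1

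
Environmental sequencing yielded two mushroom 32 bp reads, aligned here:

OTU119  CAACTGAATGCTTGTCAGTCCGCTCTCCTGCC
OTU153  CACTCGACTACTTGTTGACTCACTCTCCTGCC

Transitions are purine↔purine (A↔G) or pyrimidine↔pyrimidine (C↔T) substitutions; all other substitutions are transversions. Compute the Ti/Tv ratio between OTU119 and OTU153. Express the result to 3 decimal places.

Mismatches occur at site 3 (A/C, transversion), site 4 (C/T, transition), site 5 (T/C, transition), site 8 (A/C, transversion), site 10 (G/A, transition), site 16 (C/T, transition), site 17 (A/G, transition), site 18 (G/A, transition), site 19 (T/C, transition), site 20 (C/T, transition), site 22 (G/A, transition).
Of the 11 differences, 9 transitions and 2 transversions, so Ti/Tv = 9/2 = 4.500.

4.500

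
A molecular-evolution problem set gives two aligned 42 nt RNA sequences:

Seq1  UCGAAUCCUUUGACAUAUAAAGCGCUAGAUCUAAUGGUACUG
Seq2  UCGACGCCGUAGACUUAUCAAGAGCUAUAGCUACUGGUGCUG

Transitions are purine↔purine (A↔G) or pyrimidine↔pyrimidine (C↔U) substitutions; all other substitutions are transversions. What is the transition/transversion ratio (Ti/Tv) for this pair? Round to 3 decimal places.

Differing sites — 5:A/C (Tv); 6:U/G (Tv); 9:U/G (Tv); 11:U/A (Tv); 15:A/U (Tv); 19:A/C (Tv); 23:C/A (Tv); 28:G/U (Tv); 30:U/G (Tv); 34:A/C (Tv); 39:A/G (Ti).
Of the 11 differences, 1 transition and 10 transversions, so Ti/Tv = 1/10 = 0.100.

0.100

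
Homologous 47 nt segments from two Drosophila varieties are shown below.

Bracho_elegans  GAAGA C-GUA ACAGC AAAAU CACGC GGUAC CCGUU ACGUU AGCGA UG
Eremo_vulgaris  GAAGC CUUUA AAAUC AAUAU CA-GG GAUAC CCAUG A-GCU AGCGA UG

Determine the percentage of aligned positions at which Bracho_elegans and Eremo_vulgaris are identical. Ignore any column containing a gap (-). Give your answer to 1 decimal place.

77.3%

Excluding the 3 gap columns leaves 44 comparable sites.
Differing sites — 5:A/C; 8:G/U; 12:C/A; 14:G/U; 18:A/U; 25:C/G; 27:G/A; 33:G/A; 35:U/G; 39:U/C.
34 of the 44 comparable sites match, so the percent identity is 34/44 × 100 = 77.3%.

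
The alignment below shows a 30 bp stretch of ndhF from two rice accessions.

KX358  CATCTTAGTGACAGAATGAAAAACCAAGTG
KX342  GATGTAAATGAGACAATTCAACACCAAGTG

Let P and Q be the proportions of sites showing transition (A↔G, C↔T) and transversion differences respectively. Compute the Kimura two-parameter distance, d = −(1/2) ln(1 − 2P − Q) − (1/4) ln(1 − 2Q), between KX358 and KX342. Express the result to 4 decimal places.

0.3933

The sequences differ at positions 1 (C/G, transversion), 4 (C/G, transversion), 6 (T/A, transversion), 8 (G/A, transition), 12 (C/G, transversion), 14 (G/C, transversion), 18 (G/T, transversion), 19 (A/C, transversion), 22 (A/C, transversion).
Of the 9 differences, 1 transition and 8 transversions over 30 sites: P = 1/30 = 0.033333, Q = 8/30 = 0.266667.
d = −0.5·ln(0.666667) − 0.25·ln(0.466666) = −0.5·(-0.405465) − 0.25·(-0.762141) = 0.3933.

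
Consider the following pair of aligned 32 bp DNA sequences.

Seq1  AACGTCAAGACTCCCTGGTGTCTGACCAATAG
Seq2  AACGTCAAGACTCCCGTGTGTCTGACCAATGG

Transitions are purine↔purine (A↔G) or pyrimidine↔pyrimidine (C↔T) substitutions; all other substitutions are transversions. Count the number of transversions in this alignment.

2

The sequences differ at positions 16 (T/G, transversion), 17 (G/T, transversion), 31 (A/G, transition).
Of the 3 differences, 1 transition and 2 transversions, so the answer is 2.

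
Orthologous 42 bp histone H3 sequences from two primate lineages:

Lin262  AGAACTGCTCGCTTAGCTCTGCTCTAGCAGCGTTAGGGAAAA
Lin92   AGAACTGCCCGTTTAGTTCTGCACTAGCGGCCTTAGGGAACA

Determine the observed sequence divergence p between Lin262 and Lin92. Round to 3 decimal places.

Mismatches occur at site 9 (T/C), site 12 (C/T), site 17 (C/T), site 23 (T/A), site 29 (A/G), site 32 (G/C), site 41 (A/C).
There are 7 differences over 42 sites, so p = 7/42 = 0.167.

0.167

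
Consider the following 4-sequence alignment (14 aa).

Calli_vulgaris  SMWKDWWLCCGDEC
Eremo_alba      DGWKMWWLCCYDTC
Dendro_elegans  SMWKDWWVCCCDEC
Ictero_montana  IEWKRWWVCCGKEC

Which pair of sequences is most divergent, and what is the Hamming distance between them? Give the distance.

7

Pairwise Hamming distances:
  Calli_vulgaris vs Eremo_alba: 5
  Calli_vulgaris vs Dendro_elegans: 2
  Calli_vulgaris vs Ictero_montana: 5
  Eremo_alba vs Dendro_elegans: 6
  Eremo_alba vs Ictero_montana: 7
  Dendro_elegans vs Ictero_montana: 5
The largest is 7, between Eremo_alba and Ictero_montana.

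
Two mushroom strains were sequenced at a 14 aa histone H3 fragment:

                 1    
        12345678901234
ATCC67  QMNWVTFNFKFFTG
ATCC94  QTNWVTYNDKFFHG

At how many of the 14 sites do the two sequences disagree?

The sequences differ at positions 2 (M/T), 7 (F/Y), 9 (F/D), 13 (T/H).
That gives 4 mismatches out of 14 aligned sites, so the Hamming distance is 4.

4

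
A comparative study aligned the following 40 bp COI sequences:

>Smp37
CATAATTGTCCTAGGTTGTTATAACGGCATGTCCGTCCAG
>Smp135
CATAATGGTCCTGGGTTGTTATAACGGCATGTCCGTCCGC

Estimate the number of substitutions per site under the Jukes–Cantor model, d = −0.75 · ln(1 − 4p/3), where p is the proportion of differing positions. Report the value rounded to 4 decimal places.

0.1073

Mismatches occur at site 7 (T/G), site 13 (A/G), site 39 (A/G), site 40 (G/C).
p = 4/40 = 0.100000.
d = −0.75 · ln(1 − (4/3)·0.100000) = −0.75 · ln(0.866667) = −0.75 · (-0.143100) = 0.1073.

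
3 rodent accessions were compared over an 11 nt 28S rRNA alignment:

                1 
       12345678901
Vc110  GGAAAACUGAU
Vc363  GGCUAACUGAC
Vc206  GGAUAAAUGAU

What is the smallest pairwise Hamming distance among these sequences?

2

Pairwise Hamming distances:
  Vc110 vs Vc363: 3
  Vc110 vs Vc206: 2
  Vc363 vs Vc206: 3
The smallest is 2, between Vc110 and Vc206.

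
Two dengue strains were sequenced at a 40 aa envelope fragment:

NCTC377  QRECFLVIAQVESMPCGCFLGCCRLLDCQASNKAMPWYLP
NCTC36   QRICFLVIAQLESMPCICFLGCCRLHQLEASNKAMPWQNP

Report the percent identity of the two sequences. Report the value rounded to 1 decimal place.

Mismatches occur at site 3 (E→I), site 11 (V→L), site 17 (G→I), site 26 (L→H), site 27 (D→Q), site 28 (C→L), site 29 (Q→E), site 38 (Y→Q), site 39 (L→N).
31 of the 40 sites match, so the percent identity is 31/40 × 100 = 77.5%.

77.5%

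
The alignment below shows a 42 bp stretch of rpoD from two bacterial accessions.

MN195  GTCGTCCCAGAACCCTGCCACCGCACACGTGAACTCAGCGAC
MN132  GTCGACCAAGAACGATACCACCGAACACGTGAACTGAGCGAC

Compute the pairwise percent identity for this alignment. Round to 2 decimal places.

The sequences differ at positions 5 (T/A), 8 (C/A), 14 (C/G), 15 (C/A), 17 (G/A), 24 (C/A), 36 (C/G).
35 of the 42 sites match, so the percent identity is 35/42 × 100 = 83.33%.

83.33%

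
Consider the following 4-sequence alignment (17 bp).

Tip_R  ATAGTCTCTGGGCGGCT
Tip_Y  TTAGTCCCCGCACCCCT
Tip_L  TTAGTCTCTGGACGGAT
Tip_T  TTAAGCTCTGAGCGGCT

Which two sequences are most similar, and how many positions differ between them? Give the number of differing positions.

Pairwise Hamming distances:
  Tip_R vs Tip_Y: 7
  Tip_R vs Tip_L: 3
  Tip_R vs Tip_T: 4
  Tip_Y vs Tip_L: 6
  Tip_Y vs Tip_T: 8
  Tip_L vs Tip_T: 5
The smallest is 3, between Tip_R and Tip_L.

3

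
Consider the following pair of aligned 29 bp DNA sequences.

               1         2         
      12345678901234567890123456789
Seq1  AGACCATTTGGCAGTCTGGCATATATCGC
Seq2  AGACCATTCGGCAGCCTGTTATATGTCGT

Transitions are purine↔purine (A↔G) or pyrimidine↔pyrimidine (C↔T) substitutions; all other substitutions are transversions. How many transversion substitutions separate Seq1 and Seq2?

1

Differing sites — 9:T/C (Ti); 15:T/C (Ti); 19:G/T (Tv); 20:C/T (Ti); 25:A/G (Ti); 29:C/T (Ti).
Of the 6 differences, 5 transitions and 1 transversion, so the answer is 1.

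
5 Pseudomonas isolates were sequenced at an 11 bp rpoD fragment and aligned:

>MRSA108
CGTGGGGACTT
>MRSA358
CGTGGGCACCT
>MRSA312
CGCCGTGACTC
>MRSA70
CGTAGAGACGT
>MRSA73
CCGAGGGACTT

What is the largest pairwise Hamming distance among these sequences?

Pairwise Hamming distances:
  MRSA108 vs MRSA358: 2
  MRSA108 vs MRSA312: 4
  MRSA108 vs MRSA70: 3
  MRSA108 vs MRSA73: 3
  MRSA358 vs MRSA312: 6
  MRSA358 vs MRSA70: 4
  MRSA358 vs MRSA73: 5
  MRSA312 vs MRSA70: 5
  MRSA312 vs MRSA73: 5
  MRSA70 vs MRSA73: 4
The largest is 6, between MRSA358 and MRSA312.

6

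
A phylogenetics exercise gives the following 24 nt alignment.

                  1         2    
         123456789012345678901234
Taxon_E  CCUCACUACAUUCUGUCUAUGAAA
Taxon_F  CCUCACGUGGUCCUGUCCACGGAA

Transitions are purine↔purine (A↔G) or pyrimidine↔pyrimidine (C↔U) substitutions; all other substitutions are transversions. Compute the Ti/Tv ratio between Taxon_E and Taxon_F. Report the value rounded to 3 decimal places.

1.667

The sequences differ at positions 7 (U/G, transversion), 8 (A/U, transversion), 9 (C/G, transversion), 10 (A/G, transition), 12 (U/C, transition), 18 (U/C, transition), 20 (U/C, transition), 22 (A/G, transition).
Of the 8 differences, 5 transitions and 3 transversions, so Ti/Tv = 5/3 = 1.667.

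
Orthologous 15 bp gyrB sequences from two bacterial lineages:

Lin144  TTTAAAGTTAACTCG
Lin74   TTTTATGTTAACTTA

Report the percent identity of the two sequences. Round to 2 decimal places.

73.33%

Mismatches occur at site 4 (A/T), site 6 (A/T), site 14 (C/T), site 15 (G/A).
11 of the 15 sites match, so the percent identity is 11/15 × 100 = 73.33%.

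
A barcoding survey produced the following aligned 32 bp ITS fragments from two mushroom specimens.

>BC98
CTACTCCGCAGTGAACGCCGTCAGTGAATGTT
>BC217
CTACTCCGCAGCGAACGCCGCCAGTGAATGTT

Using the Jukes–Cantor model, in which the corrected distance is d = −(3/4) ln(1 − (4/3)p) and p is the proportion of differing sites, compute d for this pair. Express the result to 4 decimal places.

The sequences differ at positions 12 (T/C), 21 (T/C).
p = 2/32 = 0.062500.
d = −0.75 · ln(1 − (4/3)·0.062500) = −0.75 · ln(0.916667) = −0.75 · (-0.087011) = 0.0653.

0.0653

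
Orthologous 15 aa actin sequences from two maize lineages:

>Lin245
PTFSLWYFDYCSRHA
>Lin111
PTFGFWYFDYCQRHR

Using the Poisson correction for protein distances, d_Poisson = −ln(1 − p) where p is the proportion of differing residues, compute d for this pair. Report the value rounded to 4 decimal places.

0.3102

Differing sites — 4:S/G; 5:L/F; 12:S/Q; 15:A/R.
p = 4/15 = 0.266667.
d = −ln(1 − 0.266667) = −ln(0.733333) = 0.3102.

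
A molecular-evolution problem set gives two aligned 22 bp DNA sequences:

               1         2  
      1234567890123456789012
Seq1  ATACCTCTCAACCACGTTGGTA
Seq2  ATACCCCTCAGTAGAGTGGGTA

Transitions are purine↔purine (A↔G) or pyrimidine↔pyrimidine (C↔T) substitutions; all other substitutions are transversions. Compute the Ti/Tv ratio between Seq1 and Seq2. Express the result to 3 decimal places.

1.333

The sequences differ at positions 6 (T/C, transition), 11 (A/G, transition), 12 (C/T, transition), 13 (C/A, transversion), 14 (A/G, transition), 15 (C/A, transversion), 18 (T/G, transversion).
Of the 7 differences, 4 transitions and 3 transversions, so Ti/Tv = 4/3 = 1.333.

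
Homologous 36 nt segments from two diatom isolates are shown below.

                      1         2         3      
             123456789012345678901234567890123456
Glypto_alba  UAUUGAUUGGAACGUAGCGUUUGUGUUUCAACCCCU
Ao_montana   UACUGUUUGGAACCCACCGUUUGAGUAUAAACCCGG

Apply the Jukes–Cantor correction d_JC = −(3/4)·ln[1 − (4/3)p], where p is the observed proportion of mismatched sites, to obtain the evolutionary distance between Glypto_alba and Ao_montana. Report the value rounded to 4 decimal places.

0.3470

Differing sites — 3:U/C; 6:A/U; 14:G/C; 15:U/C; 17:G/C; 24:U/A; 27:U/A; 29:C/A; 35:C/G; 36:U/G.
p = 10/36 = 0.277778.
d = −0.75 · ln(1 − (4/3)·0.277778) = −0.75 · ln(0.629629) = −0.75 · (-0.462625) = 0.3470.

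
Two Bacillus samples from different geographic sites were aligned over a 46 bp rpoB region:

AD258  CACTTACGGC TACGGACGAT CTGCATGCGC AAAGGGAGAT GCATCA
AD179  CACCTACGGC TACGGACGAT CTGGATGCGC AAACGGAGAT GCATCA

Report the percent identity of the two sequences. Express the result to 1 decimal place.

93.5%

Mismatches occur at site 4 (T/C), site 24 (C/G), site 34 (G/C).
43 of the 46 sites match, so the percent identity is 43/46 × 100 = 93.5%.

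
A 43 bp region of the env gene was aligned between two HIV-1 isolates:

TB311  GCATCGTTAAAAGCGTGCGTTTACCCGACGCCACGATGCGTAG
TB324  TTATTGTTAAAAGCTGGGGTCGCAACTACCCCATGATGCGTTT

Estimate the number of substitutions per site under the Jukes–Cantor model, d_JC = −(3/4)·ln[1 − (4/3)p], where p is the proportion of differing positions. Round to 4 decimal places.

0.5141

Mismatches occur at site 1 (G→T), site 2 (C→T), site 5 (C→T), site 15 (G→T), site 16 (T→G), site 18 (C→G), site 21 (T→C), site 22 (T→G), site 23 (A→C), site 24 (C→A), site 25 (C→A), site 27 (G→T), site 30 (G→C), site 34 (C→T), site 42 (A→T), site 43 (G→T).
p = 16/43 = 0.372093.
d = −0.75 · ln(1 − (4/3)·0.372093) = −0.75 · ln(0.503876) = −0.75 · (-0.685425) = 0.5141.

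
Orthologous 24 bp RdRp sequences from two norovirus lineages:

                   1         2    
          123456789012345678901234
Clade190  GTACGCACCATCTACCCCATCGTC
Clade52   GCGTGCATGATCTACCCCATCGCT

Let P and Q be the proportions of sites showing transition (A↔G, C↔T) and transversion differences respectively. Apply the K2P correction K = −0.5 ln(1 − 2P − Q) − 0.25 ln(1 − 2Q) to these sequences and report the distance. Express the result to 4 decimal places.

0.4118

Differing sites — 2:T/C (Ti); 3:A/G (Ti); 4:C/T (Ti); 8:C/T (Ti); 9:C/G (Tv); 23:T/C (Ti); 24:C/T (Ti).
Of the 7 differences, 6 transitions and 1 transversion over 24 sites: P = 6/24 = 0.250000, Q = 1/24 = 0.041667.
d = −0.5·ln(0.458333) − 0.25·ln(0.916666) = −0.5·(-0.780159) − 0.25·(-0.087012) = 0.4118.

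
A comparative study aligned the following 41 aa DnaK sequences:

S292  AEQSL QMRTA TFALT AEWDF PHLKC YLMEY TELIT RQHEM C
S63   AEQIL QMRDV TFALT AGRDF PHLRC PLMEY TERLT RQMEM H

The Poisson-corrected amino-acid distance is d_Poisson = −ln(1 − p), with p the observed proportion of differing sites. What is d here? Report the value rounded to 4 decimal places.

Differing sites — 4:S/I; 9:T/D; 10:A/V; 17:E/G; 18:W/R; 24:K/R; 26:Y/P; 33:L/R; 34:I/L; 38:H/M; 41:C/H.
p = 11/41 = 0.268293.
d = −ln(1 − 0.268293) = −ln(0.731707) = 0.3124.

0.3124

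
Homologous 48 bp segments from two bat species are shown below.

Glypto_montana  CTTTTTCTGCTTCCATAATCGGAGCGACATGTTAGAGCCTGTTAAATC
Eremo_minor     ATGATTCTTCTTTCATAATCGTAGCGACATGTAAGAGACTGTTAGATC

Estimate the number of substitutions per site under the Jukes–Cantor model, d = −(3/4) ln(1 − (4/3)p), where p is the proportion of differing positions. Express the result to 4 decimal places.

Differing sites — 1:C/A; 3:T/G; 4:T/A; 9:G/T; 13:C/T; 22:G/T; 33:T/A; 38:C/A; 45:A/G.
p = 9/48 = 0.187500.
d = −0.75 · ln(1 − (4/3)·0.187500) = −0.75 · ln(0.750000) = −0.75 · (-0.287682) = 0.2158.

0.2158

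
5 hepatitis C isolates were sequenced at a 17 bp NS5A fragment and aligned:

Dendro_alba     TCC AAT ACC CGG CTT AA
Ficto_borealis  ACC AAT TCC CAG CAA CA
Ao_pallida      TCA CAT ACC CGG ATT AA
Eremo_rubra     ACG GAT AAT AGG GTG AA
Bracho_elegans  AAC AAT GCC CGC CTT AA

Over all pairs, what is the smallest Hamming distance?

3

Pairwise Hamming distances:
  Dendro_alba vs Ficto_borealis: 6
  Dendro_alba vs Ao_pallida: 3
  Dendro_alba vs Eremo_rubra: 8
  Dendro_alba vs Bracho_elegans: 4
  Ficto_borealis vs Ao_pallida: 9
  Ficto_borealis vs Eremo_rubra: 11
  Ficto_borealis vs Bracho_elegans: 7
  Ao_pallida vs Eremo_rubra: 8
  Ao_pallida vs Bracho_elegans: 7
  Eremo_rubra vs Bracho_elegans: 10
The smallest is 3, between Dendro_alba and Ao_pallida.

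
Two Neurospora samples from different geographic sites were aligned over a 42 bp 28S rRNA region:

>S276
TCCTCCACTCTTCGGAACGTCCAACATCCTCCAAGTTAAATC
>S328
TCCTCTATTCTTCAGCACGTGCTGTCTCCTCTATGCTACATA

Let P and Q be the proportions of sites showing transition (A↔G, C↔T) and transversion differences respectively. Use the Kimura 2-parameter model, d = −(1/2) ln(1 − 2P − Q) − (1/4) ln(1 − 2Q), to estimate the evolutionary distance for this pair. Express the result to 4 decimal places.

Differing sites — 6:C/T (Ti); 8:C/T (Ti); 14:G/A (Ti); 16:A/C (Tv); 21:C/G (Tv); 23:A/T (Tv); 24:A/G (Ti); 25:C/T (Ti); 26:A/C (Tv); 32:C/T (Ti); 34:A/T (Tv); 36:T/C (Ti); 39:A/C (Tv); 42:C/A (Tv).
Of the 14 differences, 7 transitions and 7 transversions over 42 sites: P = 7/42 = 0.166667, Q = 7/42 = 0.166667.
d = −0.5·ln(0.499999) − 0.25·ln(0.666666) = −0.5·(-0.693149) − 0.25·(-0.405466) = 0.4479.

0.4479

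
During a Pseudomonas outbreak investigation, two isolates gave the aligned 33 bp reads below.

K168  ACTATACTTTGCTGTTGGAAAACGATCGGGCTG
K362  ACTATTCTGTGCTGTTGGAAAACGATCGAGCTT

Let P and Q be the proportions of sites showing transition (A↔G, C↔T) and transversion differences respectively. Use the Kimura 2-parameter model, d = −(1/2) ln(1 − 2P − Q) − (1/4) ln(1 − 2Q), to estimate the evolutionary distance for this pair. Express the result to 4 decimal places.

0.1323

Differing sites — 6:A/T (Tv); 9:T/G (Tv); 29:G/A (Ti); 33:G/T (Tv).
Of the 4 differences, 1 transition and 3 transversions over 33 sites: P = 1/33 = 0.030303, Q = 3/33 = 0.090909.
d = −0.5·ln(0.848485) − 0.25·ln(0.818182) = −0.5·(-0.164303) − 0.25·(-0.200670) = 0.1323.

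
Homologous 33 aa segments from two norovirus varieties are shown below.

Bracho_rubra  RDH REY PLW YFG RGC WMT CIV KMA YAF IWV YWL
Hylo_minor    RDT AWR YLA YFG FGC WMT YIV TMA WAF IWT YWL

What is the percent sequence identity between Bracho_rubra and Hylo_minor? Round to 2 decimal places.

Mismatches occur at site 3 (H→T), site 4 (R→A), site 5 (E→W), site 6 (Y→R), site 7 (P→Y), site 9 (W→A), site 13 (R→F), site 19 (C→Y), site 22 (K→T), site 25 (Y→W), site 30 (V→T).
22 of the 33 sites match, so the percent identity is 22/33 × 100 = 66.67%.

66.67%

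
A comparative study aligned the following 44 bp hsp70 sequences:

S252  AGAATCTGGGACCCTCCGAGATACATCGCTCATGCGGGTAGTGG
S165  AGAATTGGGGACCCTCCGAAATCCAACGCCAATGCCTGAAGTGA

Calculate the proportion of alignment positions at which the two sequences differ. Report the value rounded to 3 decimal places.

0.250

Differing sites — 6:C/T; 7:T/G; 20:G/A; 23:A/C; 26:T/A; 30:T/C; 31:C/A; 36:G/C; 37:G/T; 39:T/A; 44:G/A.
There are 11 differences over 44 sites, so p = 11/44 = 0.250.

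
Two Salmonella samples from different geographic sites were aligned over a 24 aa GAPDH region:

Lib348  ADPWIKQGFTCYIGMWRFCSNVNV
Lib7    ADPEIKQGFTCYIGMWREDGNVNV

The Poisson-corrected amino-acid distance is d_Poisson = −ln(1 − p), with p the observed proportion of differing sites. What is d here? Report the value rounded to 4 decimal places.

0.1823

Mismatches occur at site 4 (W/E), site 18 (F/E), site 19 (C/D), site 20 (S/G).
p = 4/24 = 0.166667.
d = −ln(1 − 0.166667) = −ln(0.833333) = 0.1823.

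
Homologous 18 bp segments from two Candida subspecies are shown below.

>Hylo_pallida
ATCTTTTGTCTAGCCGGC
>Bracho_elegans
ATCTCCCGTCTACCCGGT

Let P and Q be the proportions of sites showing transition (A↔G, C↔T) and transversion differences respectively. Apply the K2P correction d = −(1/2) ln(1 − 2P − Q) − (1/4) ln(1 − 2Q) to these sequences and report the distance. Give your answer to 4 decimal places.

The sequences differ at positions 5 (T/C, transition), 6 (T/C, transition), 7 (T/C, transition), 13 (G/C, transversion), 18 (C/T, transition).
Of the 5 differences, 4 transitions and 1 transversion over 18 sites: P = 4/18 = 0.222222, Q = 1/18 = 0.055556.
d = −0.5·ln(0.500000) − 0.25·ln(0.888888) = −0.5·(-0.693147) − 0.25·(-0.117784) = 0.3760.

0.3760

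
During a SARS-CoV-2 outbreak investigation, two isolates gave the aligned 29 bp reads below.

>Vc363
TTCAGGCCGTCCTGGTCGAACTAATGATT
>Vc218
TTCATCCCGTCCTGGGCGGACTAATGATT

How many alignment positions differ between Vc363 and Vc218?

4

The sequences differ at positions 5 (G/T), 6 (G/C), 16 (T/G), 19 (A/G).
That gives 4 mismatches out of 29 aligned sites, so the Hamming distance is 4.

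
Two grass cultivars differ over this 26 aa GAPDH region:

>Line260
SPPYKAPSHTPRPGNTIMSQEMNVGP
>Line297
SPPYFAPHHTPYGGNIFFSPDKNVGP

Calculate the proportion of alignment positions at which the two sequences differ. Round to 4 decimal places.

0.3846

The sequences differ at positions 5 (K/F), 8 (S/H), 12 (R/Y), 13 (P/G), 16 (T/I), 17 (I/F), 18 (M/F), 20 (Q/P), 21 (E/D), 22 (M/K).
There are 10 differences over 26 sites, so p = 10/26 = 0.3846.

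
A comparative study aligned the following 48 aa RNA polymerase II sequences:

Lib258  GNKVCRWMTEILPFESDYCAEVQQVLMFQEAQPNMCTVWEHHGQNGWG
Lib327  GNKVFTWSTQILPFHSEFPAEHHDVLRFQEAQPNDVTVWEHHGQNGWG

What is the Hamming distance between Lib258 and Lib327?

Mismatches occur at site 5 (C/F), site 6 (R/T), site 8 (M/S), site 10 (E/Q), site 15 (E/H), site 17 (D/E), site 18 (Y/F), site 19 (C/P), site 22 (V/H), site 23 (Q/H), site 24 (Q/D), site 27 (M/R), site 35 (M/D), site 36 (C/V).
That gives 14 mismatches out of 48 aligned sites, so the Hamming distance is 14.

14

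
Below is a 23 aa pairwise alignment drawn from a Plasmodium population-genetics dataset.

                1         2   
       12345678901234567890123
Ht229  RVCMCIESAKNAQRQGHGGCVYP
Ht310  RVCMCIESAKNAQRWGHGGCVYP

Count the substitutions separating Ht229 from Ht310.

The sequences differ at position 15 (Q/W).
That gives 1 mismatch out of 23 aligned sites, so the Hamming distance is 1.

1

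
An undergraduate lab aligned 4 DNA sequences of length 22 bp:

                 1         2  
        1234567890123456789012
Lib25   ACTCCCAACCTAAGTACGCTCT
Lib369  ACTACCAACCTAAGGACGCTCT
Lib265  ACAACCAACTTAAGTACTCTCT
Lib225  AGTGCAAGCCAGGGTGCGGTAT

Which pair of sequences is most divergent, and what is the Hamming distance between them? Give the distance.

13

Pairwise Hamming distances:
  Lib25 vs Lib369: 2
  Lib25 vs Lib265: 4
  Lib25 vs Lib225: 10
  Lib369 vs Lib265: 4
  Lib369 vs Lib225: 11
  Lib265 vs Lib225: 13
The largest is 13, between Lib265 and Lib225.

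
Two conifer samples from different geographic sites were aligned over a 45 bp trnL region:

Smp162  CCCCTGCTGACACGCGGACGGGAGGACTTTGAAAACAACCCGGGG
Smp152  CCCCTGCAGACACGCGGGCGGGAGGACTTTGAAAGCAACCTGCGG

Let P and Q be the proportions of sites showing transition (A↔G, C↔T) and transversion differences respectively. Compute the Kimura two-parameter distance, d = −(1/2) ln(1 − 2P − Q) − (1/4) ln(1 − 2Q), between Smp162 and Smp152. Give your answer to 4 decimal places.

0.1211

The sequences differ at positions 8 (T/A, transversion), 18 (A/G, transition), 35 (A/G, transition), 41 (C/T, transition), 43 (G/C, transversion).
Of the 5 differences, 3 transitions and 2 transversions over 45 sites: P = 3/45 = 0.066667, Q = 2/45 = 0.044444.
d = −0.5·ln(0.822222) − 0.25·ln(0.911112) = −0.5·(-0.195745) − 0.25·(-0.093089) = 0.1211.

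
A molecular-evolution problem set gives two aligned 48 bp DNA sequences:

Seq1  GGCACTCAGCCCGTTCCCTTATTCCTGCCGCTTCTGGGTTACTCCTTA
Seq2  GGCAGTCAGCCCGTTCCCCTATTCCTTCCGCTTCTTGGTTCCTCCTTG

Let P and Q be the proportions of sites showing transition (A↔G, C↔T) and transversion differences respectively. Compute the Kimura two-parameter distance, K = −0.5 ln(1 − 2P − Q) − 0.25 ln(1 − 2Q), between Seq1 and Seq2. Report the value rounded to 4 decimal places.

Mismatches occur at site 5 (C/G, transversion), site 19 (T/C, transition), site 27 (G/T, transversion), site 36 (G/T, transversion), site 41 (A/C, transversion), site 48 (A/G, transition).
Of the 6 differences, 2 transitions and 4 transversions over 48 sites: P = 2/48 = 0.041667, Q = 4/48 = 0.083333.
d = −0.5·ln(0.833333) − 0.25·ln(0.833334) = −0.5·(-0.182322) − 0.25·(-0.182321) = 0.1367.

0.1367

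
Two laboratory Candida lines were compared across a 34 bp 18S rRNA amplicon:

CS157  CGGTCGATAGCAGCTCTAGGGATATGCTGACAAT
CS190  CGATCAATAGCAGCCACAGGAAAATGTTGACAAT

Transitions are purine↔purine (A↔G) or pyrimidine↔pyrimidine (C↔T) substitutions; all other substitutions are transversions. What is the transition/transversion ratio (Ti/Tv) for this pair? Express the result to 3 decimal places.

Differing sites — 3:G/A (Ti); 6:G/A (Ti); 15:T/C (Ti); 16:C/A (Tv); 17:T/C (Ti); 21:G/A (Ti); 23:T/A (Tv); 27:C/T (Ti).
Of the 8 differences, 6 transitions and 2 transversions, so Ti/Tv = 6/2 = 3.000.

3.000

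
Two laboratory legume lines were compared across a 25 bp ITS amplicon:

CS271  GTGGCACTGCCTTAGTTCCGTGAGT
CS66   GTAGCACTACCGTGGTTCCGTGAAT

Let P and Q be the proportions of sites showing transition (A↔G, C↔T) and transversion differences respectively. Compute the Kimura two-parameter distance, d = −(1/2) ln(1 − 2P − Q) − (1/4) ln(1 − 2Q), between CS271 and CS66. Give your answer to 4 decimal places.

0.2440

The sequences differ at positions 3 (G/A, transition), 9 (G/A, transition), 12 (T/G, transversion), 14 (A/G, transition), 24 (G/A, transition).
Of the 5 differences, 4 transitions and 1 transversion over 25 sites: P = 4/25 = 0.160000, Q = 1/25 = 0.040000.
d = −0.5·ln(0.640000) − 0.25·ln(0.920000) = −0.5·(-0.446287) − 0.25·(-0.083382) = 0.2440.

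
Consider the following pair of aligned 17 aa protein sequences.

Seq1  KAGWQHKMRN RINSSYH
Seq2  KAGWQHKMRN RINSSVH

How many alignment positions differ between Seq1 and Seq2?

The sequences differ at position 16 (Y/V).
That gives 1 mismatch out of 17 aligned sites, so the Hamming distance is 1.

1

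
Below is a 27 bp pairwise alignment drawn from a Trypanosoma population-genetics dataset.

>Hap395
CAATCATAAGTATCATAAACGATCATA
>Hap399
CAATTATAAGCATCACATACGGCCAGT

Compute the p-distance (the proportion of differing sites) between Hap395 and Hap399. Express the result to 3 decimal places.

0.296

Mismatches occur at site 5 (C↔T), site 11 (T↔C), site 16 (T↔C), site 18 (A↔T), site 22 (A↔G), site 23 (T↔C), site 26 (T↔G), site 27 (A↔T).
There are 8 differences over 27 sites, so p = 8/27 = 0.296.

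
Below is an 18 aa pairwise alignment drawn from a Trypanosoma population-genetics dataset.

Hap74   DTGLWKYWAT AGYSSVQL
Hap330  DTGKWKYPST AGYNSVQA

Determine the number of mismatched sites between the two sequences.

5

Mismatches occur at site 4 (L→K), site 8 (W→P), site 9 (A→S), site 14 (S→N), site 18 (L→A).
That gives 5 mismatches out of 18 aligned sites, so the Hamming distance is 5.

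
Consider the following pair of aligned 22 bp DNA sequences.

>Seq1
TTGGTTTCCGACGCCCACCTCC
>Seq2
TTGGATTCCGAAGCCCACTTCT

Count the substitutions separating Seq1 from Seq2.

The sequences differ at positions 5 (T/A), 12 (C/A), 19 (C/T), 22 (C/T).
That gives 4 mismatches out of 22 aligned sites, so the Hamming distance is 4.

4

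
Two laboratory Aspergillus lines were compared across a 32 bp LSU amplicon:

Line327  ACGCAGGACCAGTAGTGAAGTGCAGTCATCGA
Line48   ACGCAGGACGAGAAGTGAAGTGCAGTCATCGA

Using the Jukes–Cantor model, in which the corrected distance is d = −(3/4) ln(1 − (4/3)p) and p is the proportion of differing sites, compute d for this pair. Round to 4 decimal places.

0.0653

Mismatches occur at site 10 (C↔G), site 13 (T↔A).
p = 2/32 = 0.062500.
d = −0.75 · ln(1 − (4/3)·0.062500) = −0.75 · ln(0.916667) = −0.75 · (-0.087011) = 0.0653.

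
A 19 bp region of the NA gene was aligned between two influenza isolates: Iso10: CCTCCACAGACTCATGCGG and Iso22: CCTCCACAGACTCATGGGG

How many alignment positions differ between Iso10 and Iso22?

1

The sequences differ at position 17 (C/G).
That gives 1 mismatch out of 19 aligned sites, so the Hamming distance is 1.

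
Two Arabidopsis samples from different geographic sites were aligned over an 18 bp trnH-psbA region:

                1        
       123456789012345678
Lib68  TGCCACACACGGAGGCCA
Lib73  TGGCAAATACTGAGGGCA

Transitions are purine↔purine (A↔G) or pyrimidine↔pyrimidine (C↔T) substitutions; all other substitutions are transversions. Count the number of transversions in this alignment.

The sequences differ at positions 3 (C/G, transversion), 6 (C/A, transversion), 8 (C/T, transition), 11 (G/T, transversion), 16 (C/G, transversion).
Of the 5 differences, 1 transition and 4 transversions, so the answer is 4.

4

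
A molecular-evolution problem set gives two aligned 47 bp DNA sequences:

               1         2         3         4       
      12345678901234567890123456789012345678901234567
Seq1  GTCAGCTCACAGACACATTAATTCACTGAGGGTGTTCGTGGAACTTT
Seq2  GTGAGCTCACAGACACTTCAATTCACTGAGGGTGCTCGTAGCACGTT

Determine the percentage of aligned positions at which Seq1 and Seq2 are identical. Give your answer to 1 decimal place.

85.1%

Mismatches occur at site 3 (C↔G), site 17 (A↔T), site 19 (T↔C), site 35 (T↔C), site 40 (G↔A), site 42 (A↔C), site 45 (T↔G).
40 of the 47 sites match, so the percent identity is 40/47 × 100 = 85.1%.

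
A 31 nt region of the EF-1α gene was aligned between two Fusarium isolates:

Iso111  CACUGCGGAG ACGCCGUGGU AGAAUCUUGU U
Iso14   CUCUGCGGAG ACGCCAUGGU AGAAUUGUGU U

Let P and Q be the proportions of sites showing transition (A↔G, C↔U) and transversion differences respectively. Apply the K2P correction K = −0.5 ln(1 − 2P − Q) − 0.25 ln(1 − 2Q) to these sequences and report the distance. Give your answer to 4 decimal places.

Mismatches occur at site 2 (A/U, transversion), site 16 (G/A, transition), site 26 (C/U, transition), site 27 (U/G, transversion).
Of the 4 differences, 2 transitions and 2 transversions over 31 sites: P = 2/31 = 0.064516, Q = 2/31 = 0.064516.
d = −0.5·ln(0.806452) − 0.25·ln(0.870968) = −0.5·(-0.215111) − 0.25·(-0.138150) = 0.1421.

0.1421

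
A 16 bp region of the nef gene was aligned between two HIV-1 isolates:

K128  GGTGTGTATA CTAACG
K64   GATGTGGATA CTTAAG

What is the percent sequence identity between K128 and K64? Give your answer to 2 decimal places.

The sequences differ at positions 2 (G/A), 7 (T/G), 13 (A/T), 15 (C/A).
12 of the 16 sites match, so the percent identity is 12/16 × 100 = 75.00%.

75.00%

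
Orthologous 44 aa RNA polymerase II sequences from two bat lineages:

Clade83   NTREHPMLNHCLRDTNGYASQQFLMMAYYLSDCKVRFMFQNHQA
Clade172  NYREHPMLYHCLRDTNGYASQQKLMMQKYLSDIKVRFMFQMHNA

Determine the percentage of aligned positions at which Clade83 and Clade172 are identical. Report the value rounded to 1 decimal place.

Differing sites — 2:T/Y; 9:N/Y; 23:F/K; 27:A/Q; 28:Y/K; 33:C/I; 41:N/M; 43:Q/N.
36 of the 44 sites match, so the percent identity is 36/44 × 100 = 81.8%.

81.8%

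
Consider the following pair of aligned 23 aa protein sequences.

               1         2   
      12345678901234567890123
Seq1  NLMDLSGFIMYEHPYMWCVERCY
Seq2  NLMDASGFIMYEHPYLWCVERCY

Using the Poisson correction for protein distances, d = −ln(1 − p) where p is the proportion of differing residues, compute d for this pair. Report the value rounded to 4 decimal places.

0.0910

The sequences differ at positions 5 (L/A), 16 (M/L).
p = 2/23 = 0.086957.
d = −ln(1 − 0.086957) = −ln(0.913043) = 0.0910.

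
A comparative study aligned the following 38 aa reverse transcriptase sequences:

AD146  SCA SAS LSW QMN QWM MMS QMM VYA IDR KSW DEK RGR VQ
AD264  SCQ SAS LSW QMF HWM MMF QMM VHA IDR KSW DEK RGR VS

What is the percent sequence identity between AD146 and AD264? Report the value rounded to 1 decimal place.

Mismatches occur at site 3 (A↔Q), site 12 (N↔F), site 13 (Q↔H), site 18 (S↔F), site 23 (Y↔H), site 38 (Q↔S).
32 of the 38 sites match, so the percent identity is 32/38 × 100 = 84.2%.

84.2%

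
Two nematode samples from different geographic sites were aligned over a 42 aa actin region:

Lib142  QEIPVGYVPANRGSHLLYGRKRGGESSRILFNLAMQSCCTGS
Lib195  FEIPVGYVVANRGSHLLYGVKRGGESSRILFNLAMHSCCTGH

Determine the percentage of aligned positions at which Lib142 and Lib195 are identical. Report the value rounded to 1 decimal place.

88.1%

Mismatches occur at site 1 (Q↔F), site 9 (P↔V), site 20 (R↔V), site 36 (Q↔H), site 42 (S↔H).
37 of the 42 sites match, so the percent identity is 37/42 × 100 = 88.1%.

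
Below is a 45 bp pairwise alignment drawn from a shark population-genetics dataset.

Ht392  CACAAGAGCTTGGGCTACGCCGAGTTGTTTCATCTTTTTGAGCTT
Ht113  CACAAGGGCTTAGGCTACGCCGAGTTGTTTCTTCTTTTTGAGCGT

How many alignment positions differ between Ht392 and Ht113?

4

Differing sites — 7:A/G; 12:G/A; 32:A/T; 44:T/G.
That gives 4 mismatches out of 45 aligned sites, so the Hamming distance is 4.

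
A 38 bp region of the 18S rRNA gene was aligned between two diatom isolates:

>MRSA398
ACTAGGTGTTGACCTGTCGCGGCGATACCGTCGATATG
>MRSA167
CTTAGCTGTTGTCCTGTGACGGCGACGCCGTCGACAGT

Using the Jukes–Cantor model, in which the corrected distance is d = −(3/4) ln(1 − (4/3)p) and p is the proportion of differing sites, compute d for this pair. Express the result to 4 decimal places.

Mismatches occur at site 1 (A/C), site 2 (C/T), site 6 (G/C), site 12 (A/T), site 18 (C/G), site 19 (G/A), site 26 (T/C), site 27 (A/G), site 35 (T/C), site 37 (T/G), site 38 (G/T).
p = 11/38 = 0.289474.
d = −0.75 · ln(1 − (4/3)·0.289474) = −0.75 · ln(0.614035) = −0.75 · (-0.487703) = 0.3658.

0.3658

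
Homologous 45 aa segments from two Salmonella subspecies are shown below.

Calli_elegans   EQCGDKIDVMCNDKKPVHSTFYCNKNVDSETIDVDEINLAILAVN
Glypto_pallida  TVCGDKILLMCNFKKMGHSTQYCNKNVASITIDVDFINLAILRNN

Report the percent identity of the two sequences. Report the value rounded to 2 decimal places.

Differing sites — 1:E/T; 2:Q/V; 8:D/L; 9:V/L; 13:D/F; 16:P/M; 17:V/G; 21:F/Q; 28:D/A; 30:E/I; 36:E/F; 43:A/R; 44:V/N.
32 of the 45 sites match, so the percent identity is 32/45 × 100 = 71.11%.

71.11%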